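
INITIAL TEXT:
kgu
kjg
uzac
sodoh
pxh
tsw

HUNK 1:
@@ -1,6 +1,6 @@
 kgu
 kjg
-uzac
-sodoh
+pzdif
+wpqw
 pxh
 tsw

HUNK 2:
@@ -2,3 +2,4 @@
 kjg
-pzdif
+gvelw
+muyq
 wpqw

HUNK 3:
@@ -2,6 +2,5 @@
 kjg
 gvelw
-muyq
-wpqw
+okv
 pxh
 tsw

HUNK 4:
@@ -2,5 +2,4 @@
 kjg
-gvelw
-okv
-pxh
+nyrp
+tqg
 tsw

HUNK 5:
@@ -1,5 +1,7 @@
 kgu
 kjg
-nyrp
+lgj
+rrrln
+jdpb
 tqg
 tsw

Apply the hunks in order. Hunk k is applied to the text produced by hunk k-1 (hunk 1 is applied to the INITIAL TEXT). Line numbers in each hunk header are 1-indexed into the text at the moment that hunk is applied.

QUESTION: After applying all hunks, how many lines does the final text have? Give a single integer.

Answer: 7

Derivation:
Hunk 1: at line 1 remove [uzac,sodoh] add [pzdif,wpqw] -> 6 lines: kgu kjg pzdif wpqw pxh tsw
Hunk 2: at line 2 remove [pzdif] add [gvelw,muyq] -> 7 lines: kgu kjg gvelw muyq wpqw pxh tsw
Hunk 3: at line 2 remove [muyq,wpqw] add [okv] -> 6 lines: kgu kjg gvelw okv pxh tsw
Hunk 4: at line 2 remove [gvelw,okv,pxh] add [nyrp,tqg] -> 5 lines: kgu kjg nyrp tqg tsw
Hunk 5: at line 1 remove [nyrp] add [lgj,rrrln,jdpb] -> 7 lines: kgu kjg lgj rrrln jdpb tqg tsw
Final line count: 7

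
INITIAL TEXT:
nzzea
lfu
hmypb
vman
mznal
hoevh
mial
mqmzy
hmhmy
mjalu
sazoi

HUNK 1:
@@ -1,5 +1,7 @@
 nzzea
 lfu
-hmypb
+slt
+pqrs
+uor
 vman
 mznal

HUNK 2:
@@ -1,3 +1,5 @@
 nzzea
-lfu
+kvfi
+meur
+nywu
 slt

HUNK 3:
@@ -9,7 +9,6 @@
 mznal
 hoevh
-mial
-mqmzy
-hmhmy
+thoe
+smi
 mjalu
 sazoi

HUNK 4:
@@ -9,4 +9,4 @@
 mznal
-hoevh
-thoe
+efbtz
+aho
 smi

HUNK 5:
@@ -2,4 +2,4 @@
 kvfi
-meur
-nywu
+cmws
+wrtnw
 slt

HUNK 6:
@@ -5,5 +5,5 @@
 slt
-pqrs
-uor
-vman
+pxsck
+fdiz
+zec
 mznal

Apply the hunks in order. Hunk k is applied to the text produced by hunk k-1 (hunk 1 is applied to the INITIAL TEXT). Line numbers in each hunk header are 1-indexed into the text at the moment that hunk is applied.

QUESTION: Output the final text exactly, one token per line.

Answer: nzzea
kvfi
cmws
wrtnw
slt
pxsck
fdiz
zec
mznal
efbtz
aho
smi
mjalu
sazoi

Derivation:
Hunk 1: at line 1 remove [hmypb] add [slt,pqrs,uor] -> 13 lines: nzzea lfu slt pqrs uor vman mznal hoevh mial mqmzy hmhmy mjalu sazoi
Hunk 2: at line 1 remove [lfu] add [kvfi,meur,nywu] -> 15 lines: nzzea kvfi meur nywu slt pqrs uor vman mznal hoevh mial mqmzy hmhmy mjalu sazoi
Hunk 3: at line 9 remove [mial,mqmzy,hmhmy] add [thoe,smi] -> 14 lines: nzzea kvfi meur nywu slt pqrs uor vman mznal hoevh thoe smi mjalu sazoi
Hunk 4: at line 9 remove [hoevh,thoe] add [efbtz,aho] -> 14 lines: nzzea kvfi meur nywu slt pqrs uor vman mznal efbtz aho smi mjalu sazoi
Hunk 5: at line 2 remove [meur,nywu] add [cmws,wrtnw] -> 14 lines: nzzea kvfi cmws wrtnw slt pqrs uor vman mznal efbtz aho smi mjalu sazoi
Hunk 6: at line 5 remove [pqrs,uor,vman] add [pxsck,fdiz,zec] -> 14 lines: nzzea kvfi cmws wrtnw slt pxsck fdiz zec mznal efbtz aho smi mjalu sazoi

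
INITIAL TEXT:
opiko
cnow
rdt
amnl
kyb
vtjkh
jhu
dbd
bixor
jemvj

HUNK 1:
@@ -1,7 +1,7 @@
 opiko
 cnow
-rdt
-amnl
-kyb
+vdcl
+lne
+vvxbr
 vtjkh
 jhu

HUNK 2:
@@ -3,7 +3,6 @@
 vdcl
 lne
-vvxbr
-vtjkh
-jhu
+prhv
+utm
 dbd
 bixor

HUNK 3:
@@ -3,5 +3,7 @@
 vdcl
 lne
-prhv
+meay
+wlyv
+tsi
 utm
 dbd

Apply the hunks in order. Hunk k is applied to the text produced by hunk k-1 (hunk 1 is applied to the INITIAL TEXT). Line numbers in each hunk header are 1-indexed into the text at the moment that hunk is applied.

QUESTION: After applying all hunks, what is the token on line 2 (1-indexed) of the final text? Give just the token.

Answer: cnow

Derivation:
Hunk 1: at line 1 remove [rdt,amnl,kyb] add [vdcl,lne,vvxbr] -> 10 lines: opiko cnow vdcl lne vvxbr vtjkh jhu dbd bixor jemvj
Hunk 2: at line 3 remove [vvxbr,vtjkh,jhu] add [prhv,utm] -> 9 lines: opiko cnow vdcl lne prhv utm dbd bixor jemvj
Hunk 3: at line 3 remove [prhv] add [meay,wlyv,tsi] -> 11 lines: opiko cnow vdcl lne meay wlyv tsi utm dbd bixor jemvj
Final line 2: cnow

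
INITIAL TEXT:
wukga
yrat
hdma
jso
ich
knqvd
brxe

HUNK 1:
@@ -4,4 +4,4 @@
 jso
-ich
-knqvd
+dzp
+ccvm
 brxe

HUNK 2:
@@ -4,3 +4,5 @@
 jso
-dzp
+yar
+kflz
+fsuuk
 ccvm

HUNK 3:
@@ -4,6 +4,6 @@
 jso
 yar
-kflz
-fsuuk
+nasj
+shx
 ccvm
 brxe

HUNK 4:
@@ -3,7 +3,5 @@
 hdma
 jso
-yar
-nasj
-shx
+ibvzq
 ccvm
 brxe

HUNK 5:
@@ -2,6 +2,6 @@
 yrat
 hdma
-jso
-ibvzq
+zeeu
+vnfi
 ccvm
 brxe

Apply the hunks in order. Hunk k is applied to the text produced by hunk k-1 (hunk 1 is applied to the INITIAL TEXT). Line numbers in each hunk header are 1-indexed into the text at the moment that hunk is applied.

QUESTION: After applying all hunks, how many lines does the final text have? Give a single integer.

Hunk 1: at line 4 remove [ich,knqvd] add [dzp,ccvm] -> 7 lines: wukga yrat hdma jso dzp ccvm brxe
Hunk 2: at line 4 remove [dzp] add [yar,kflz,fsuuk] -> 9 lines: wukga yrat hdma jso yar kflz fsuuk ccvm brxe
Hunk 3: at line 4 remove [kflz,fsuuk] add [nasj,shx] -> 9 lines: wukga yrat hdma jso yar nasj shx ccvm brxe
Hunk 4: at line 3 remove [yar,nasj,shx] add [ibvzq] -> 7 lines: wukga yrat hdma jso ibvzq ccvm brxe
Hunk 5: at line 2 remove [jso,ibvzq] add [zeeu,vnfi] -> 7 lines: wukga yrat hdma zeeu vnfi ccvm brxe
Final line count: 7

Answer: 7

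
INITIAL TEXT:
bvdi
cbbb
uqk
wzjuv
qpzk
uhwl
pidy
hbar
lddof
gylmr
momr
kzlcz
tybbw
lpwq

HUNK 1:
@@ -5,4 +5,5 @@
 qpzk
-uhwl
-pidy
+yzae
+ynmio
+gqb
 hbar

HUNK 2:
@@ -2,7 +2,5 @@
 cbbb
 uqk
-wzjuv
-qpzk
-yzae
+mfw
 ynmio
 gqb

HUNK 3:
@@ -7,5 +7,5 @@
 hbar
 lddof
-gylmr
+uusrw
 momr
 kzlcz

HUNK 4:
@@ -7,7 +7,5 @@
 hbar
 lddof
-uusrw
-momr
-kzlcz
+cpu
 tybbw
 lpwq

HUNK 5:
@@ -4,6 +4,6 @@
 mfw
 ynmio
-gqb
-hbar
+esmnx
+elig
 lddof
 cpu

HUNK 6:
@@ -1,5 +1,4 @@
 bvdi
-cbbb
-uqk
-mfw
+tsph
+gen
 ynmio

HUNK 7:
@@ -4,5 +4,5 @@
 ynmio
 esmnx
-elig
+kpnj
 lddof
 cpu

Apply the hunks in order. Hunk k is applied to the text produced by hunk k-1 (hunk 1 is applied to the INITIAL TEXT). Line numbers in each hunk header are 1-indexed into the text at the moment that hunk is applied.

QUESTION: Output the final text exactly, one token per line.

Hunk 1: at line 5 remove [uhwl,pidy] add [yzae,ynmio,gqb] -> 15 lines: bvdi cbbb uqk wzjuv qpzk yzae ynmio gqb hbar lddof gylmr momr kzlcz tybbw lpwq
Hunk 2: at line 2 remove [wzjuv,qpzk,yzae] add [mfw] -> 13 lines: bvdi cbbb uqk mfw ynmio gqb hbar lddof gylmr momr kzlcz tybbw lpwq
Hunk 3: at line 7 remove [gylmr] add [uusrw] -> 13 lines: bvdi cbbb uqk mfw ynmio gqb hbar lddof uusrw momr kzlcz tybbw lpwq
Hunk 4: at line 7 remove [uusrw,momr,kzlcz] add [cpu] -> 11 lines: bvdi cbbb uqk mfw ynmio gqb hbar lddof cpu tybbw lpwq
Hunk 5: at line 4 remove [gqb,hbar] add [esmnx,elig] -> 11 lines: bvdi cbbb uqk mfw ynmio esmnx elig lddof cpu tybbw lpwq
Hunk 6: at line 1 remove [cbbb,uqk,mfw] add [tsph,gen] -> 10 lines: bvdi tsph gen ynmio esmnx elig lddof cpu tybbw lpwq
Hunk 7: at line 4 remove [elig] add [kpnj] -> 10 lines: bvdi tsph gen ynmio esmnx kpnj lddof cpu tybbw lpwq

Answer: bvdi
tsph
gen
ynmio
esmnx
kpnj
lddof
cpu
tybbw
lpwq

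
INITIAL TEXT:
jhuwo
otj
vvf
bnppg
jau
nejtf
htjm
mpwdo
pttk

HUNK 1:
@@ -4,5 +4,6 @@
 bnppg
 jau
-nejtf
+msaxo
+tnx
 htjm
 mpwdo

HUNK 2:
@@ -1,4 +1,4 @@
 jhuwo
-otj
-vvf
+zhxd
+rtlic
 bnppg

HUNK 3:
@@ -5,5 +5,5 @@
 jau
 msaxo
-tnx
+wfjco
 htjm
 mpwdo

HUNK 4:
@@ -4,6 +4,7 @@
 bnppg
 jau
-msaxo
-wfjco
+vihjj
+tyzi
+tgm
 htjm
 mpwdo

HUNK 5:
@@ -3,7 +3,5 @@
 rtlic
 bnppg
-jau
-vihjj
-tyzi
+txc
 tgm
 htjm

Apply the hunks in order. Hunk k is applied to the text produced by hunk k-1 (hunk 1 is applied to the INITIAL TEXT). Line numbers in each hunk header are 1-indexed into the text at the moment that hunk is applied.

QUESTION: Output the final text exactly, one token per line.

Hunk 1: at line 4 remove [nejtf] add [msaxo,tnx] -> 10 lines: jhuwo otj vvf bnppg jau msaxo tnx htjm mpwdo pttk
Hunk 2: at line 1 remove [otj,vvf] add [zhxd,rtlic] -> 10 lines: jhuwo zhxd rtlic bnppg jau msaxo tnx htjm mpwdo pttk
Hunk 3: at line 5 remove [tnx] add [wfjco] -> 10 lines: jhuwo zhxd rtlic bnppg jau msaxo wfjco htjm mpwdo pttk
Hunk 4: at line 4 remove [msaxo,wfjco] add [vihjj,tyzi,tgm] -> 11 lines: jhuwo zhxd rtlic bnppg jau vihjj tyzi tgm htjm mpwdo pttk
Hunk 5: at line 3 remove [jau,vihjj,tyzi] add [txc] -> 9 lines: jhuwo zhxd rtlic bnppg txc tgm htjm mpwdo pttk

Answer: jhuwo
zhxd
rtlic
bnppg
txc
tgm
htjm
mpwdo
pttk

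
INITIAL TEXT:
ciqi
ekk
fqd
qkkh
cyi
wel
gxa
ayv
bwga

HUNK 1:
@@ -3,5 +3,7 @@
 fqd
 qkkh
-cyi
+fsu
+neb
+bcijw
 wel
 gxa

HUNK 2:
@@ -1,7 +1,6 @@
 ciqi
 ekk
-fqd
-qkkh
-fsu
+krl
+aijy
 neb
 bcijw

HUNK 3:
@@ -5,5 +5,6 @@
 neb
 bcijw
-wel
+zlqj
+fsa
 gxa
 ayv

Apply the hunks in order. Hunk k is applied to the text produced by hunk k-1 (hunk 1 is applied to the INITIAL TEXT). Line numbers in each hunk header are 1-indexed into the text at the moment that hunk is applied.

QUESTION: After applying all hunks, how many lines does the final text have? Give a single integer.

Hunk 1: at line 3 remove [cyi] add [fsu,neb,bcijw] -> 11 lines: ciqi ekk fqd qkkh fsu neb bcijw wel gxa ayv bwga
Hunk 2: at line 1 remove [fqd,qkkh,fsu] add [krl,aijy] -> 10 lines: ciqi ekk krl aijy neb bcijw wel gxa ayv bwga
Hunk 3: at line 5 remove [wel] add [zlqj,fsa] -> 11 lines: ciqi ekk krl aijy neb bcijw zlqj fsa gxa ayv bwga
Final line count: 11

Answer: 11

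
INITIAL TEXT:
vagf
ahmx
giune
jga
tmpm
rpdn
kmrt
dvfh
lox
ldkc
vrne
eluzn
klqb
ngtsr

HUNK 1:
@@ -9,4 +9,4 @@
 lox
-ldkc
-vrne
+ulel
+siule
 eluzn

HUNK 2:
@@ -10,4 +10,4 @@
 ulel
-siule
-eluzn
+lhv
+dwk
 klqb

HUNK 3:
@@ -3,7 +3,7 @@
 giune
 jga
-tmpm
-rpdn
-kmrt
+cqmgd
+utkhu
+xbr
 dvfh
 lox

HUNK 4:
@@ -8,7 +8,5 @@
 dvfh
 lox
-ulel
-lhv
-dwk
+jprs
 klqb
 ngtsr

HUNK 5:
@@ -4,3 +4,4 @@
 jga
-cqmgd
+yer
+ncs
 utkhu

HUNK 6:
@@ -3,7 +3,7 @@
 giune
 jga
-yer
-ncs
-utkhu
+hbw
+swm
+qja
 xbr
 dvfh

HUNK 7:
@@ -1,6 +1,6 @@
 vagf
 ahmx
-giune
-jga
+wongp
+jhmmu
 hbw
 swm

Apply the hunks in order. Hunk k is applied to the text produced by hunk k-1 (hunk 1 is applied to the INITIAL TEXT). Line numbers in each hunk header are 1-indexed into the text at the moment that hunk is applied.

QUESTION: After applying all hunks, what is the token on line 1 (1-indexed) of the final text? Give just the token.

Answer: vagf

Derivation:
Hunk 1: at line 9 remove [ldkc,vrne] add [ulel,siule] -> 14 lines: vagf ahmx giune jga tmpm rpdn kmrt dvfh lox ulel siule eluzn klqb ngtsr
Hunk 2: at line 10 remove [siule,eluzn] add [lhv,dwk] -> 14 lines: vagf ahmx giune jga tmpm rpdn kmrt dvfh lox ulel lhv dwk klqb ngtsr
Hunk 3: at line 3 remove [tmpm,rpdn,kmrt] add [cqmgd,utkhu,xbr] -> 14 lines: vagf ahmx giune jga cqmgd utkhu xbr dvfh lox ulel lhv dwk klqb ngtsr
Hunk 4: at line 8 remove [ulel,lhv,dwk] add [jprs] -> 12 lines: vagf ahmx giune jga cqmgd utkhu xbr dvfh lox jprs klqb ngtsr
Hunk 5: at line 4 remove [cqmgd] add [yer,ncs] -> 13 lines: vagf ahmx giune jga yer ncs utkhu xbr dvfh lox jprs klqb ngtsr
Hunk 6: at line 3 remove [yer,ncs,utkhu] add [hbw,swm,qja] -> 13 lines: vagf ahmx giune jga hbw swm qja xbr dvfh lox jprs klqb ngtsr
Hunk 7: at line 1 remove [giune,jga] add [wongp,jhmmu] -> 13 lines: vagf ahmx wongp jhmmu hbw swm qja xbr dvfh lox jprs klqb ngtsr
Final line 1: vagf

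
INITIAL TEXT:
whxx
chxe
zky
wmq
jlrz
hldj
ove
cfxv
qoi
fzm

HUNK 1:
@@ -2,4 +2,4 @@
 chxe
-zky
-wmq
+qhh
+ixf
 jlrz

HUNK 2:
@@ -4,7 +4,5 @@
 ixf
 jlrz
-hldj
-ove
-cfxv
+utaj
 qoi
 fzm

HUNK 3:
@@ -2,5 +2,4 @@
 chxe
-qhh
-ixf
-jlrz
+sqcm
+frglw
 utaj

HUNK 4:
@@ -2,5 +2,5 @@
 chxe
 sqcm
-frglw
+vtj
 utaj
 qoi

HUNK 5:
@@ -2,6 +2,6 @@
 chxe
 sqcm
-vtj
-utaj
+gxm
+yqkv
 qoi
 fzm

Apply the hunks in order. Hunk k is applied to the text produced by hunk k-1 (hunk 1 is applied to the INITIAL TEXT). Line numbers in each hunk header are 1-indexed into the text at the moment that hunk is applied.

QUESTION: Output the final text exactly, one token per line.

Hunk 1: at line 2 remove [zky,wmq] add [qhh,ixf] -> 10 lines: whxx chxe qhh ixf jlrz hldj ove cfxv qoi fzm
Hunk 2: at line 4 remove [hldj,ove,cfxv] add [utaj] -> 8 lines: whxx chxe qhh ixf jlrz utaj qoi fzm
Hunk 3: at line 2 remove [qhh,ixf,jlrz] add [sqcm,frglw] -> 7 lines: whxx chxe sqcm frglw utaj qoi fzm
Hunk 4: at line 2 remove [frglw] add [vtj] -> 7 lines: whxx chxe sqcm vtj utaj qoi fzm
Hunk 5: at line 2 remove [vtj,utaj] add [gxm,yqkv] -> 7 lines: whxx chxe sqcm gxm yqkv qoi fzm

Answer: whxx
chxe
sqcm
gxm
yqkv
qoi
fzm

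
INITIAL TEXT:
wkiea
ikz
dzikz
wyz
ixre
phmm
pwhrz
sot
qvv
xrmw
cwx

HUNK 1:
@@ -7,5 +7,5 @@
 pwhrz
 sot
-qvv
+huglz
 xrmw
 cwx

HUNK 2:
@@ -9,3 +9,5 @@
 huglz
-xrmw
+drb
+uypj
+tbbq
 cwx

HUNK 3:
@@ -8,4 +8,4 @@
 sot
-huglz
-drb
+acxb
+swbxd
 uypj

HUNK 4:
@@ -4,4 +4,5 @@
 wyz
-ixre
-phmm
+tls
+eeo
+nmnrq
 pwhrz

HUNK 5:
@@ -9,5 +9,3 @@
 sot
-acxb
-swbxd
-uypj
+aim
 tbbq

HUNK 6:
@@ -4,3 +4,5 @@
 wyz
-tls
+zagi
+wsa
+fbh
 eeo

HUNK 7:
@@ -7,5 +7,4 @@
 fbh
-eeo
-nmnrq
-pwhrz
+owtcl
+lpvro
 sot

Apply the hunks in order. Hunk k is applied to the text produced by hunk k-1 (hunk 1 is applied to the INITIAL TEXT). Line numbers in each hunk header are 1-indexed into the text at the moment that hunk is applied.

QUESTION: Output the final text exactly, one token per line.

Answer: wkiea
ikz
dzikz
wyz
zagi
wsa
fbh
owtcl
lpvro
sot
aim
tbbq
cwx

Derivation:
Hunk 1: at line 7 remove [qvv] add [huglz] -> 11 lines: wkiea ikz dzikz wyz ixre phmm pwhrz sot huglz xrmw cwx
Hunk 2: at line 9 remove [xrmw] add [drb,uypj,tbbq] -> 13 lines: wkiea ikz dzikz wyz ixre phmm pwhrz sot huglz drb uypj tbbq cwx
Hunk 3: at line 8 remove [huglz,drb] add [acxb,swbxd] -> 13 lines: wkiea ikz dzikz wyz ixre phmm pwhrz sot acxb swbxd uypj tbbq cwx
Hunk 4: at line 4 remove [ixre,phmm] add [tls,eeo,nmnrq] -> 14 lines: wkiea ikz dzikz wyz tls eeo nmnrq pwhrz sot acxb swbxd uypj tbbq cwx
Hunk 5: at line 9 remove [acxb,swbxd,uypj] add [aim] -> 12 lines: wkiea ikz dzikz wyz tls eeo nmnrq pwhrz sot aim tbbq cwx
Hunk 6: at line 4 remove [tls] add [zagi,wsa,fbh] -> 14 lines: wkiea ikz dzikz wyz zagi wsa fbh eeo nmnrq pwhrz sot aim tbbq cwx
Hunk 7: at line 7 remove [eeo,nmnrq,pwhrz] add [owtcl,lpvro] -> 13 lines: wkiea ikz dzikz wyz zagi wsa fbh owtcl lpvro sot aim tbbq cwx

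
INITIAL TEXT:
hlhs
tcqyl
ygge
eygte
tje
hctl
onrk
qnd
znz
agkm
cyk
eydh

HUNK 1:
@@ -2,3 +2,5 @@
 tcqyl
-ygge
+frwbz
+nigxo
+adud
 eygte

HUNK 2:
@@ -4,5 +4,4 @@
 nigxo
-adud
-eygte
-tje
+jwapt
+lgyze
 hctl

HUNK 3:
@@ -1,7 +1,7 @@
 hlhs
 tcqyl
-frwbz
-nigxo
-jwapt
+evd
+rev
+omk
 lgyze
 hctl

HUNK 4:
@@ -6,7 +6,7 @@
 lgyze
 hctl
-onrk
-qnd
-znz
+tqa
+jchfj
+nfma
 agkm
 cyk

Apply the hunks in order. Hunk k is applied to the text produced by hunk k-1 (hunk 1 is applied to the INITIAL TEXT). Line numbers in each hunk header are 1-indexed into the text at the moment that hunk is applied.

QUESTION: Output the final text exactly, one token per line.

Answer: hlhs
tcqyl
evd
rev
omk
lgyze
hctl
tqa
jchfj
nfma
agkm
cyk
eydh

Derivation:
Hunk 1: at line 2 remove [ygge] add [frwbz,nigxo,adud] -> 14 lines: hlhs tcqyl frwbz nigxo adud eygte tje hctl onrk qnd znz agkm cyk eydh
Hunk 2: at line 4 remove [adud,eygte,tje] add [jwapt,lgyze] -> 13 lines: hlhs tcqyl frwbz nigxo jwapt lgyze hctl onrk qnd znz agkm cyk eydh
Hunk 3: at line 1 remove [frwbz,nigxo,jwapt] add [evd,rev,omk] -> 13 lines: hlhs tcqyl evd rev omk lgyze hctl onrk qnd znz agkm cyk eydh
Hunk 4: at line 6 remove [onrk,qnd,znz] add [tqa,jchfj,nfma] -> 13 lines: hlhs tcqyl evd rev omk lgyze hctl tqa jchfj nfma agkm cyk eydh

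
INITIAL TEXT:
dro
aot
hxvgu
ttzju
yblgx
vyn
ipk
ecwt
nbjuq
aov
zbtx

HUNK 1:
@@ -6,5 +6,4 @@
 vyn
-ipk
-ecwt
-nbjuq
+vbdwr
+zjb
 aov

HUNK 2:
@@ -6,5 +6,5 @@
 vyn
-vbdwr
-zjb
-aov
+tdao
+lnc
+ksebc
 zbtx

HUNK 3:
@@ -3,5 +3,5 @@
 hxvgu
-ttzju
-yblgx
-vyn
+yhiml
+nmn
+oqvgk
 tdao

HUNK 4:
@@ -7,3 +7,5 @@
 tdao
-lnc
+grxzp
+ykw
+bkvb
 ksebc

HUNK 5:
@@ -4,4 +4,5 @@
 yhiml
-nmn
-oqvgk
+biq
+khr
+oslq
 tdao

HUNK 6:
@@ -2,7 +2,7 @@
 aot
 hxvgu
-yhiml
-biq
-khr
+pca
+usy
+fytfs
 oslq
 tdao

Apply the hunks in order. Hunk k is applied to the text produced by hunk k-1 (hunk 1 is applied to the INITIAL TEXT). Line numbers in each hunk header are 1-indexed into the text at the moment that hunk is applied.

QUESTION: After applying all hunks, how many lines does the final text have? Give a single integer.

Answer: 13

Derivation:
Hunk 1: at line 6 remove [ipk,ecwt,nbjuq] add [vbdwr,zjb] -> 10 lines: dro aot hxvgu ttzju yblgx vyn vbdwr zjb aov zbtx
Hunk 2: at line 6 remove [vbdwr,zjb,aov] add [tdao,lnc,ksebc] -> 10 lines: dro aot hxvgu ttzju yblgx vyn tdao lnc ksebc zbtx
Hunk 3: at line 3 remove [ttzju,yblgx,vyn] add [yhiml,nmn,oqvgk] -> 10 lines: dro aot hxvgu yhiml nmn oqvgk tdao lnc ksebc zbtx
Hunk 4: at line 7 remove [lnc] add [grxzp,ykw,bkvb] -> 12 lines: dro aot hxvgu yhiml nmn oqvgk tdao grxzp ykw bkvb ksebc zbtx
Hunk 5: at line 4 remove [nmn,oqvgk] add [biq,khr,oslq] -> 13 lines: dro aot hxvgu yhiml biq khr oslq tdao grxzp ykw bkvb ksebc zbtx
Hunk 6: at line 2 remove [yhiml,biq,khr] add [pca,usy,fytfs] -> 13 lines: dro aot hxvgu pca usy fytfs oslq tdao grxzp ykw bkvb ksebc zbtx
Final line count: 13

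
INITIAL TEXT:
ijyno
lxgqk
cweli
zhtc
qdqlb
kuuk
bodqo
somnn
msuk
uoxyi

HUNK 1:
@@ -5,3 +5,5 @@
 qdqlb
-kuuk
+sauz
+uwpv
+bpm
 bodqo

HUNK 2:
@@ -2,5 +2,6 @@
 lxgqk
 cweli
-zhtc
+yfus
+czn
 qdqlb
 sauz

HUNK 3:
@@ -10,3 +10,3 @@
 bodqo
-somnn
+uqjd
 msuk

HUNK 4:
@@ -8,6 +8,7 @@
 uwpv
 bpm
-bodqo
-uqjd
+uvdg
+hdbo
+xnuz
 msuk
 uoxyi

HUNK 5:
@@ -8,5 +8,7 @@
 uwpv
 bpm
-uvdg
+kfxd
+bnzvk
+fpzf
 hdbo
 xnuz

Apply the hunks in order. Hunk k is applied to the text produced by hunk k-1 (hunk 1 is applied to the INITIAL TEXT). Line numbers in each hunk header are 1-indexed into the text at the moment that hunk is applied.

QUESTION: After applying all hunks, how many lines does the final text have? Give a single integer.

Hunk 1: at line 5 remove [kuuk] add [sauz,uwpv,bpm] -> 12 lines: ijyno lxgqk cweli zhtc qdqlb sauz uwpv bpm bodqo somnn msuk uoxyi
Hunk 2: at line 2 remove [zhtc] add [yfus,czn] -> 13 lines: ijyno lxgqk cweli yfus czn qdqlb sauz uwpv bpm bodqo somnn msuk uoxyi
Hunk 3: at line 10 remove [somnn] add [uqjd] -> 13 lines: ijyno lxgqk cweli yfus czn qdqlb sauz uwpv bpm bodqo uqjd msuk uoxyi
Hunk 4: at line 8 remove [bodqo,uqjd] add [uvdg,hdbo,xnuz] -> 14 lines: ijyno lxgqk cweli yfus czn qdqlb sauz uwpv bpm uvdg hdbo xnuz msuk uoxyi
Hunk 5: at line 8 remove [uvdg] add [kfxd,bnzvk,fpzf] -> 16 lines: ijyno lxgqk cweli yfus czn qdqlb sauz uwpv bpm kfxd bnzvk fpzf hdbo xnuz msuk uoxyi
Final line count: 16

Answer: 16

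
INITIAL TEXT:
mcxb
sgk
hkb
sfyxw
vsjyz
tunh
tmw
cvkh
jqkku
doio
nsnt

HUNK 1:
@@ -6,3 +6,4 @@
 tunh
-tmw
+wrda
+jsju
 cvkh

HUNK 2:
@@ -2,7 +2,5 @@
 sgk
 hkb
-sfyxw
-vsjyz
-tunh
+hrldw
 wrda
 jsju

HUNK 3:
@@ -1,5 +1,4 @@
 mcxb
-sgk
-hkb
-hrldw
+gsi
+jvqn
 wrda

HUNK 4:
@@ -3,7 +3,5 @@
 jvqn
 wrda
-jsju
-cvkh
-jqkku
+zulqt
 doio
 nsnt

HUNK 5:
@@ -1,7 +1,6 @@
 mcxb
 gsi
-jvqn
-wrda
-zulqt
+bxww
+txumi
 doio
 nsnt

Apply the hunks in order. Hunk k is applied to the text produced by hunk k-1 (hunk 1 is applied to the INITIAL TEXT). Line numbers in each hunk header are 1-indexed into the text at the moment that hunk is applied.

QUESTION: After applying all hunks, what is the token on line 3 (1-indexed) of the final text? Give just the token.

Hunk 1: at line 6 remove [tmw] add [wrda,jsju] -> 12 lines: mcxb sgk hkb sfyxw vsjyz tunh wrda jsju cvkh jqkku doio nsnt
Hunk 2: at line 2 remove [sfyxw,vsjyz,tunh] add [hrldw] -> 10 lines: mcxb sgk hkb hrldw wrda jsju cvkh jqkku doio nsnt
Hunk 3: at line 1 remove [sgk,hkb,hrldw] add [gsi,jvqn] -> 9 lines: mcxb gsi jvqn wrda jsju cvkh jqkku doio nsnt
Hunk 4: at line 3 remove [jsju,cvkh,jqkku] add [zulqt] -> 7 lines: mcxb gsi jvqn wrda zulqt doio nsnt
Hunk 5: at line 1 remove [jvqn,wrda,zulqt] add [bxww,txumi] -> 6 lines: mcxb gsi bxww txumi doio nsnt
Final line 3: bxww

Answer: bxww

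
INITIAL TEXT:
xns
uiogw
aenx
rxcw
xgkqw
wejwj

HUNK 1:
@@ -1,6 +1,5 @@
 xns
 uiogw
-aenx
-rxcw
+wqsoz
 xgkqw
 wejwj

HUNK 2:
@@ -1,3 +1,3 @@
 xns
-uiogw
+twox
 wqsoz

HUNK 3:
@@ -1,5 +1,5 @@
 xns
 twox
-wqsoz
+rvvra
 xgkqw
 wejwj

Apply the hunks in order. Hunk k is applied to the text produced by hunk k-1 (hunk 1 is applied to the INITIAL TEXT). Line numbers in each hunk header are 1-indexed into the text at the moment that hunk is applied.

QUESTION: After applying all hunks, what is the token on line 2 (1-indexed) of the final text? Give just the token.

Answer: twox

Derivation:
Hunk 1: at line 1 remove [aenx,rxcw] add [wqsoz] -> 5 lines: xns uiogw wqsoz xgkqw wejwj
Hunk 2: at line 1 remove [uiogw] add [twox] -> 5 lines: xns twox wqsoz xgkqw wejwj
Hunk 3: at line 1 remove [wqsoz] add [rvvra] -> 5 lines: xns twox rvvra xgkqw wejwj
Final line 2: twox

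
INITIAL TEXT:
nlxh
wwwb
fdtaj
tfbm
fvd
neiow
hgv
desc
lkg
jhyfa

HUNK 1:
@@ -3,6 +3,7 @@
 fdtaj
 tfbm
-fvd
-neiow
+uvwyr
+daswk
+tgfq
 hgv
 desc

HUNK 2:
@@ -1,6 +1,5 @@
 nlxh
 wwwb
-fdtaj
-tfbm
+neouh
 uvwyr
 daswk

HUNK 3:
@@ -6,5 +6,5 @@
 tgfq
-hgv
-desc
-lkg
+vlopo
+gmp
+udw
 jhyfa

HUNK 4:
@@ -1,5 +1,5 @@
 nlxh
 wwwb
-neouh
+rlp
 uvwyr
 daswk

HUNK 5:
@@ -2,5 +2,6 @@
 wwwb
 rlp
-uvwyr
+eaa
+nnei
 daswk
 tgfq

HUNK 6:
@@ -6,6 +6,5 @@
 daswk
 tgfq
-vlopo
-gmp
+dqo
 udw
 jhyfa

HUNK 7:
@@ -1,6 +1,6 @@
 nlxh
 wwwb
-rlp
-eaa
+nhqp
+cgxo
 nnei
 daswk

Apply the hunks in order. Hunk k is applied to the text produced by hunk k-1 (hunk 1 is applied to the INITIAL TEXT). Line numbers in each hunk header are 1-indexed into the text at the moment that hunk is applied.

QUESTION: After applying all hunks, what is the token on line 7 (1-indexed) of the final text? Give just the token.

Hunk 1: at line 3 remove [fvd,neiow] add [uvwyr,daswk,tgfq] -> 11 lines: nlxh wwwb fdtaj tfbm uvwyr daswk tgfq hgv desc lkg jhyfa
Hunk 2: at line 1 remove [fdtaj,tfbm] add [neouh] -> 10 lines: nlxh wwwb neouh uvwyr daswk tgfq hgv desc lkg jhyfa
Hunk 3: at line 6 remove [hgv,desc,lkg] add [vlopo,gmp,udw] -> 10 lines: nlxh wwwb neouh uvwyr daswk tgfq vlopo gmp udw jhyfa
Hunk 4: at line 1 remove [neouh] add [rlp] -> 10 lines: nlxh wwwb rlp uvwyr daswk tgfq vlopo gmp udw jhyfa
Hunk 5: at line 2 remove [uvwyr] add [eaa,nnei] -> 11 lines: nlxh wwwb rlp eaa nnei daswk tgfq vlopo gmp udw jhyfa
Hunk 6: at line 6 remove [vlopo,gmp] add [dqo] -> 10 lines: nlxh wwwb rlp eaa nnei daswk tgfq dqo udw jhyfa
Hunk 7: at line 1 remove [rlp,eaa] add [nhqp,cgxo] -> 10 lines: nlxh wwwb nhqp cgxo nnei daswk tgfq dqo udw jhyfa
Final line 7: tgfq

Answer: tgfq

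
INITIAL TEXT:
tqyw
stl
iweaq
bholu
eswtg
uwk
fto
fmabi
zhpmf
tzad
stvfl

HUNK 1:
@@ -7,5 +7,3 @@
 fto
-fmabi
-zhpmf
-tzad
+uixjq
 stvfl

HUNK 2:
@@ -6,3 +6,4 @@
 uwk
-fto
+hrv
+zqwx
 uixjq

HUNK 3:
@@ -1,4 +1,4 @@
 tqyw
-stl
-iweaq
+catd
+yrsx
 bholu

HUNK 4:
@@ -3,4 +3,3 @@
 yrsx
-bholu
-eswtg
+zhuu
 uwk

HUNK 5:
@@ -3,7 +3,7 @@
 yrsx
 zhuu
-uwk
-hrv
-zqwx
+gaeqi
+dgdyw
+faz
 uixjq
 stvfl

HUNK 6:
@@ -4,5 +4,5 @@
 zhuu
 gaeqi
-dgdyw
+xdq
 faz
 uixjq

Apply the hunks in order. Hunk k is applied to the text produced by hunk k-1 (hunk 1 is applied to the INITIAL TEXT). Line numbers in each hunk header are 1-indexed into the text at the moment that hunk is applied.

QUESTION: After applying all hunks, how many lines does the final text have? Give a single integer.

Answer: 9

Derivation:
Hunk 1: at line 7 remove [fmabi,zhpmf,tzad] add [uixjq] -> 9 lines: tqyw stl iweaq bholu eswtg uwk fto uixjq stvfl
Hunk 2: at line 6 remove [fto] add [hrv,zqwx] -> 10 lines: tqyw stl iweaq bholu eswtg uwk hrv zqwx uixjq stvfl
Hunk 3: at line 1 remove [stl,iweaq] add [catd,yrsx] -> 10 lines: tqyw catd yrsx bholu eswtg uwk hrv zqwx uixjq stvfl
Hunk 4: at line 3 remove [bholu,eswtg] add [zhuu] -> 9 lines: tqyw catd yrsx zhuu uwk hrv zqwx uixjq stvfl
Hunk 5: at line 3 remove [uwk,hrv,zqwx] add [gaeqi,dgdyw,faz] -> 9 lines: tqyw catd yrsx zhuu gaeqi dgdyw faz uixjq stvfl
Hunk 6: at line 4 remove [dgdyw] add [xdq] -> 9 lines: tqyw catd yrsx zhuu gaeqi xdq faz uixjq stvfl
Final line count: 9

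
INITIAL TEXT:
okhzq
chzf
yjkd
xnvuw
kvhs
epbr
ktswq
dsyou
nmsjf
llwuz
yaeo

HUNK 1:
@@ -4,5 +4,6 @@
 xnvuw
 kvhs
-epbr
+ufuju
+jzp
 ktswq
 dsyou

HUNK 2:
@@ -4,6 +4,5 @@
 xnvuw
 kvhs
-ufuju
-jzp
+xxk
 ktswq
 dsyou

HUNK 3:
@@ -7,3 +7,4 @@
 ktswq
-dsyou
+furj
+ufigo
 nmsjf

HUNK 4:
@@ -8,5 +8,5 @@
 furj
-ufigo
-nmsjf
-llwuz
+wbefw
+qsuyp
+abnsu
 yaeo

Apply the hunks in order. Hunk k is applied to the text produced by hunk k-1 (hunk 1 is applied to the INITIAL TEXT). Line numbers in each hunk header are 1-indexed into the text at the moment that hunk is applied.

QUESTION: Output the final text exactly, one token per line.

Hunk 1: at line 4 remove [epbr] add [ufuju,jzp] -> 12 lines: okhzq chzf yjkd xnvuw kvhs ufuju jzp ktswq dsyou nmsjf llwuz yaeo
Hunk 2: at line 4 remove [ufuju,jzp] add [xxk] -> 11 lines: okhzq chzf yjkd xnvuw kvhs xxk ktswq dsyou nmsjf llwuz yaeo
Hunk 3: at line 7 remove [dsyou] add [furj,ufigo] -> 12 lines: okhzq chzf yjkd xnvuw kvhs xxk ktswq furj ufigo nmsjf llwuz yaeo
Hunk 4: at line 8 remove [ufigo,nmsjf,llwuz] add [wbefw,qsuyp,abnsu] -> 12 lines: okhzq chzf yjkd xnvuw kvhs xxk ktswq furj wbefw qsuyp abnsu yaeo

Answer: okhzq
chzf
yjkd
xnvuw
kvhs
xxk
ktswq
furj
wbefw
qsuyp
abnsu
yaeo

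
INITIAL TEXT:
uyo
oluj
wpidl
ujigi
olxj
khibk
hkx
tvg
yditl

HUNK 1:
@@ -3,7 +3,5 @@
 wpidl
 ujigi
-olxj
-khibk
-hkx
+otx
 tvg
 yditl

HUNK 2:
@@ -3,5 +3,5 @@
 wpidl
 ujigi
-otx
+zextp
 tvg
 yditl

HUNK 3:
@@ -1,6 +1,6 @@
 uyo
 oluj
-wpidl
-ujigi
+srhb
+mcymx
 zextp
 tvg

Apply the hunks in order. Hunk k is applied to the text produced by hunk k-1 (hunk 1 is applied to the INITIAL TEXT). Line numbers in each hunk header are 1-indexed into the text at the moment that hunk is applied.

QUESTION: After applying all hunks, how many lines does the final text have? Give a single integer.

Hunk 1: at line 3 remove [olxj,khibk,hkx] add [otx] -> 7 lines: uyo oluj wpidl ujigi otx tvg yditl
Hunk 2: at line 3 remove [otx] add [zextp] -> 7 lines: uyo oluj wpidl ujigi zextp tvg yditl
Hunk 3: at line 1 remove [wpidl,ujigi] add [srhb,mcymx] -> 7 lines: uyo oluj srhb mcymx zextp tvg yditl
Final line count: 7

Answer: 7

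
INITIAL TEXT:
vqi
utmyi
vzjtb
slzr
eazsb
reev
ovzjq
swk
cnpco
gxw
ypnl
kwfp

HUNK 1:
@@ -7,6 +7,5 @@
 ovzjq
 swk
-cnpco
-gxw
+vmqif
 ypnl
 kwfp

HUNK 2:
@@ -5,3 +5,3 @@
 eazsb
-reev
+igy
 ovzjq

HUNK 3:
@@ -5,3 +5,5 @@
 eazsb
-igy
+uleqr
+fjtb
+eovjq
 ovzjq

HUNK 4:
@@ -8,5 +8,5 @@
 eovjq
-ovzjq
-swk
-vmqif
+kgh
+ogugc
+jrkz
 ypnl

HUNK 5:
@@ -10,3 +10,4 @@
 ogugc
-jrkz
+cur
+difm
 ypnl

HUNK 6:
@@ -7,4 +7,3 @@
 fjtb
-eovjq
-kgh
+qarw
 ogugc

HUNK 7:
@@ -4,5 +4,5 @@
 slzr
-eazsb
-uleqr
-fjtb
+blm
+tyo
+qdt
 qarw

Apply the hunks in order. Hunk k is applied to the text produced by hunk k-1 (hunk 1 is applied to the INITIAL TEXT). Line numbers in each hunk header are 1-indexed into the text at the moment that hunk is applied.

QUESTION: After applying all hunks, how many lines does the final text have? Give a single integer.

Answer: 13

Derivation:
Hunk 1: at line 7 remove [cnpco,gxw] add [vmqif] -> 11 lines: vqi utmyi vzjtb slzr eazsb reev ovzjq swk vmqif ypnl kwfp
Hunk 2: at line 5 remove [reev] add [igy] -> 11 lines: vqi utmyi vzjtb slzr eazsb igy ovzjq swk vmqif ypnl kwfp
Hunk 3: at line 5 remove [igy] add [uleqr,fjtb,eovjq] -> 13 lines: vqi utmyi vzjtb slzr eazsb uleqr fjtb eovjq ovzjq swk vmqif ypnl kwfp
Hunk 4: at line 8 remove [ovzjq,swk,vmqif] add [kgh,ogugc,jrkz] -> 13 lines: vqi utmyi vzjtb slzr eazsb uleqr fjtb eovjq kgh ogugc jrkz ypnl kwfp
Hunk 5: at line 10 remove [jrkz] add [cur,difm] -> 14 lines: vqi utmyi vzjtb slzr eazsb uleqr fjtb eovjq kgh ogugc cur difm ypnl kwfp
Hunk 6: at line 7 remove [eovjq,kgh] add [qarw] -> 13 lines: vqi utmyi vzjtb slzr eazsb uleqr fjtb qarw ogugc cur difm ypnl kwfp
Hunk 7: at line 4 remove [eazsb,uleqr,fjtb] add [blm,tyo,qdt] -> 13 lines: vqi utmyi vzjtb slzr blm tyo qdt qarw ogugc cur difm ypnl kwfp
Final line count: 13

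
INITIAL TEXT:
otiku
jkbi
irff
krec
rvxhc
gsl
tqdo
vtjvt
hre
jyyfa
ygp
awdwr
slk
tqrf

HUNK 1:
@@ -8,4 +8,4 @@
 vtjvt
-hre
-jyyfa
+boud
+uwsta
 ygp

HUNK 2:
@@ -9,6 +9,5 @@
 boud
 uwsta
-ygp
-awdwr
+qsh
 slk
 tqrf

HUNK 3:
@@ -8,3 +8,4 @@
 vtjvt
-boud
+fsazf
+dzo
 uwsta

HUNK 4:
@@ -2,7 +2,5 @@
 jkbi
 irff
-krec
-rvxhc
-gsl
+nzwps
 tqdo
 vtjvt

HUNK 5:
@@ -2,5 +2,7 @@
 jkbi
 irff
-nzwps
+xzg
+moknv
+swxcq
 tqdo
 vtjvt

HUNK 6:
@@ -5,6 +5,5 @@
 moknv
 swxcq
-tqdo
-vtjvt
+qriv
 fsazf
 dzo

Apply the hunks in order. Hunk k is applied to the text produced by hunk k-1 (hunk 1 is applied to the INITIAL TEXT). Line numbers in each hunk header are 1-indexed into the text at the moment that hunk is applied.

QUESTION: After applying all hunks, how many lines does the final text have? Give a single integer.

Hunk 1: at line 8 remove [hre,jyyfa] add [boud,uwsta] -> 14 lines: otiku jkbi irff krec rvxhc gsl tqdo vtjvt boud uwsta ygp awdwr slk tqrf
Hunk 2: at line 9 remove [ygp,awdwr] add [qsh] -> 13 lines: otiku jkbi irff krec rvxhc gsl tqdo vtjvt boud uwsta qsh slk tqrf
Hunk 3: at line 8 remove [boud] add [fsazf,dzo] -> 14 lines: otiku jkbi irff krec rvxhc gsl tqdo vtjvt fsazf dzo uwsta qsh slk tqrf
Hunk 4: at line 2 remove [krec,rvxhc,gsl] add [nzwps] -> 12 lines: otiku jkbi irff nzwps tqdo vtjvt fsazf dzo uwsta qsh slk tqrf
Hunk 5: at line 2 remove [nzwps] add [xzg,moknv,swxcq] -> 14 lines: otiku jkbi irff xzg moknv swxcq tqdo vtjvt fsazf dzo uwsta qsh slk tqrf
Hunk 6: at line 5 remove [tqdo,vtjvt] add [qriv] -> 13 lines: otiku jkbi irff xzg moknv swxcq qriv fsazf dzo uwsta qsh slk tqrf
Final line count: 13

Answer: 13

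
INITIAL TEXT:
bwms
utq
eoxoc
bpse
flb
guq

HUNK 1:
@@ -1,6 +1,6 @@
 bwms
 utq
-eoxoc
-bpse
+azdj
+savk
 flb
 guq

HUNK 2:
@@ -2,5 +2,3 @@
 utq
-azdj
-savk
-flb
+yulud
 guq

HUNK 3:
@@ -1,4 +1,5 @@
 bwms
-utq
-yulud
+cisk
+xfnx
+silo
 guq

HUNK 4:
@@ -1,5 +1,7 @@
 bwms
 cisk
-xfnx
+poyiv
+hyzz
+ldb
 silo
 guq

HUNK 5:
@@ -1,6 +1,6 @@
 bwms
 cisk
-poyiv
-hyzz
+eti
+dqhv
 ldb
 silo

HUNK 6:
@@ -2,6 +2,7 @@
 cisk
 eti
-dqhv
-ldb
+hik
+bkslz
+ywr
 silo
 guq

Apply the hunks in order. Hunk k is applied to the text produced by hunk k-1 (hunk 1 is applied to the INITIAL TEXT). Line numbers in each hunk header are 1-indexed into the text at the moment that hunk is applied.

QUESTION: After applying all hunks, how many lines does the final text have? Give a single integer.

Hunk 1: at line 1 remove [eoxoc,bpse] add [azdj,savk] -> 6 lines: bwms utq azdj savk flb guq
Hunk 2: at line 2 remove [azdj,savk,flb] add [yulud] -> 4 lines: bwms utq yulud guq
Hunk 3: at line 1 remove [utq,yulud] add [cisk,xfnx,silo] -> 5 lines: bwms cisk xfnx silo guq
Hunk 4: at line 1 remove [xfnx] add [poyiv,hyzz,ldb] -> 7 lines: bwms cisk poyiv hyzz ldb silo guq
Hunk 5: at line 1 remove [poyiv,hyzz] add [eti,dqhv] -> 7 lines: bwms cisk eti dqhv ldb silo guq
Hunk 6: at line 2 remove [dqhv,ldb] add [hik,bkslz,ywr] -> 8 lines: bwms cisk eti hik bkslz ywr silo guq
Final line count: 8

Answer: 8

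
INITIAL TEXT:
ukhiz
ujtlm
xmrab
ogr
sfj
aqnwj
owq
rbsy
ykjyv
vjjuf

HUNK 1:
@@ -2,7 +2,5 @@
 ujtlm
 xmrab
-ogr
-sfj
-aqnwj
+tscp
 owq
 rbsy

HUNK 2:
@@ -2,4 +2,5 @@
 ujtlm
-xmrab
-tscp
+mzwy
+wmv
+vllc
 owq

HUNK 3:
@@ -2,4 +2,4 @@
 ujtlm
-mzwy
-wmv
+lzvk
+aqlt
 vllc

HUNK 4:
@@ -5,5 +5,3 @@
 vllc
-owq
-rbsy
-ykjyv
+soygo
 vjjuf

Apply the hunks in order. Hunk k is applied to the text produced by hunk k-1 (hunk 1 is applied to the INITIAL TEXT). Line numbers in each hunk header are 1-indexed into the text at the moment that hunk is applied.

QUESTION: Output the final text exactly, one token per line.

Answer: ukhiz
ujtlm
lzvk
aqlt
vllc
soygo
vjjuf

Derivation:
Hunk 1: at line 2 remove [ogr,sfj,aqnwj] add [tscp] -> 8 lines: ukhiz ujtlm xmrab tscp owq rbsy ykjyv vjjuf
Hunk 2: at line 2 remove [xmrab,tscp] add [mzwy,wmv,vllc] -> 9 lines: ukhiz ujtlm mzwy wmv vllc owq rbsy ykjyv vjjuf
Hunk 3: at line 2 remove [mzwy,wmv] add [lzvk,aqlt] -> 9 lines: ukhiz ujtlm lzvk aqlt vllc owq rbsy ykjyv vjjuf
Hunk 4: at line 5 remove [owq,rbsy,ykjyv] add [soygo] -> 7 lines: ukhiz ujtlm lzvk aqlt vllc soygo vjjuf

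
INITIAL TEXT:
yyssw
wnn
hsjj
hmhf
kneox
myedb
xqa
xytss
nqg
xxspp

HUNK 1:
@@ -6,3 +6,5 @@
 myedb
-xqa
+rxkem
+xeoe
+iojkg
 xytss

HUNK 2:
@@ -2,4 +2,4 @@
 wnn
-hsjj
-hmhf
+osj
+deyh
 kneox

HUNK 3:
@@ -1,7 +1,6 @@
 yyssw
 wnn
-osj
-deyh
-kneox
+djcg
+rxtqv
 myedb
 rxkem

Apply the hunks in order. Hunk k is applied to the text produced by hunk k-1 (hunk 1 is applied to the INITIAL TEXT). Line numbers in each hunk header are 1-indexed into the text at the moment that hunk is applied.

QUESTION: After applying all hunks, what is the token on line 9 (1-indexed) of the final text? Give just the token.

Answer: xytss

Derivation:
Hunk 1: at line 6 remove [xqa] add [rxkem,xeoe,iojkg] -> 12 lines: yyssw wnn hsjj hmhf kneox myedb rxkem xeoe iojkg xytss nqg xxspp
Hunk 2: at line 2 remove [hsjj,hmhf] add [osj,deyh] -> 12 lines: yyssw wnn osj deyh kneox myedb rxkem xeoe iojkg xytss nqg xxspp
Hunk 3: at line 1 remove [osj,deyh,kneox] add [djcg,rxtqv] -> 11 lines: yyssw wnn djcg rxtqv myedb rxkem xeoe iojkg xytss nqg xxspp
Final line 9: xytss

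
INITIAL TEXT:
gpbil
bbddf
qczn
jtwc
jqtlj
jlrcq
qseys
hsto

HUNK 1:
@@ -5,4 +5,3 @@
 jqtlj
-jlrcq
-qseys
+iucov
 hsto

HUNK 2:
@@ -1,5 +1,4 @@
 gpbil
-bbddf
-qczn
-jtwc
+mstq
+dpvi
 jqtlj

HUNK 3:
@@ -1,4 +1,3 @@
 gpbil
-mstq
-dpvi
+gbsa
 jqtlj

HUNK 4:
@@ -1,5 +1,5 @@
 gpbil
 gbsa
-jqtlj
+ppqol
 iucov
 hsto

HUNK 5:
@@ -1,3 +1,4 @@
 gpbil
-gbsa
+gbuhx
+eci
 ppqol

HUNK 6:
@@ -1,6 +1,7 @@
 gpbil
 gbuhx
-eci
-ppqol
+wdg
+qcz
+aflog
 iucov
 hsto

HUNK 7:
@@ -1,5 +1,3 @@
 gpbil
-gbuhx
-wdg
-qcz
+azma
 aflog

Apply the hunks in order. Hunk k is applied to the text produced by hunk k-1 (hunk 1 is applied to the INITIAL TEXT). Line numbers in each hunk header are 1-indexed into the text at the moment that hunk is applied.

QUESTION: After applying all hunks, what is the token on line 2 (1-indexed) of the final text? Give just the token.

Answer: azma

Derivation:
Hunk 1: at line 5 remove [jlrcq,qseys] add [iucov] -> 7 lines: gpbil bbddf qczn jtwc jqtlj iucov hsto
Hunk 2: at line 1 remove [bbddf,qczn,jtwc] add [mstq,dpvi] -> 6 lines: gpbil mstq dpvi jqtlj iucov hsto
Hunk 3: at line 1 remove [mstq,dpvi] add [gbsa] -> 5 lines: gpbil gbsa jqtlj iucov hsto
Hunk 4: at line 1 remove [jqtlj] add [ppqol] -> 5 lines: gpbil gbsa ppqol iucov hsto
Hunk 5: at line 1 remove [gbsa] add [gbuhx,eci] -> 6 lines: gpbil gbuhx eci ppqol iucov hsto
Hunk 6: at line 1 remove [eci,ppqol] add [wdg,qcz,aflog] -> 7 lines: gpbil gbuhx wdg qcz aflog iucov hsto
Hunk 7: at line 1 remove [gbuhx,wdg,qcz] add [azma] -> 5 lines: gpbil azma aflog iucov hsto
Final line 2: azma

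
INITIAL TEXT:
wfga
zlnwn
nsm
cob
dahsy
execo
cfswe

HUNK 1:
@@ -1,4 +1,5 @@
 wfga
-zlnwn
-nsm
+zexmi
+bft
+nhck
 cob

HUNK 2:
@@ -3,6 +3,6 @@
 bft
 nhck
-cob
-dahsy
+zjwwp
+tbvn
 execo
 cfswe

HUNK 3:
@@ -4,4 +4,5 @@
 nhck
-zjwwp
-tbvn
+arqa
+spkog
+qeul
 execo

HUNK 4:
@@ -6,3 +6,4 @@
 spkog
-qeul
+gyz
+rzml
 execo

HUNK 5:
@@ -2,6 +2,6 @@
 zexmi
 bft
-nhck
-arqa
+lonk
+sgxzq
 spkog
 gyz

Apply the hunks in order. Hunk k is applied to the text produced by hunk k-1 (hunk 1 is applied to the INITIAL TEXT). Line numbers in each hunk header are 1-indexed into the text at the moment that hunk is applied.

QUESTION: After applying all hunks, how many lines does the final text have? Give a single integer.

Hunk 1: at line 1 remove [zlnwn,nsm] add [zexmi,bft,nhck] -> 8 lines: wfga zexmi bft nhck cob dahsy execo cfswe
Hunk 2: at line 3 remove [cob,dahsy] add [zjwwp,tbvn] -> 8 lines: wfga zexmi bft nhck zjwwp tbvn execo cfswe
Hunk 3: at line 4 remove [zjwwp,tbvn] add [arqa,spkog,qeul] -> 9 lines: wfga zexmi bft nhck arqa spkog qeul execo cfswe
Hunk 4: at line 6 remove [qeul] add [gyz,rzml] -> 10 lines: wfga zexmi bft nhck arqa spkog gyz rzml execo cfswe
Hunk 5: at line 2 remove [nhck,arqa] add [lonk,sgxzq] -> 10 lines: wfga zexmi bft lonk sgxzq spkog gyz rzml execo cfswe
Final line count: 10

Answer: 10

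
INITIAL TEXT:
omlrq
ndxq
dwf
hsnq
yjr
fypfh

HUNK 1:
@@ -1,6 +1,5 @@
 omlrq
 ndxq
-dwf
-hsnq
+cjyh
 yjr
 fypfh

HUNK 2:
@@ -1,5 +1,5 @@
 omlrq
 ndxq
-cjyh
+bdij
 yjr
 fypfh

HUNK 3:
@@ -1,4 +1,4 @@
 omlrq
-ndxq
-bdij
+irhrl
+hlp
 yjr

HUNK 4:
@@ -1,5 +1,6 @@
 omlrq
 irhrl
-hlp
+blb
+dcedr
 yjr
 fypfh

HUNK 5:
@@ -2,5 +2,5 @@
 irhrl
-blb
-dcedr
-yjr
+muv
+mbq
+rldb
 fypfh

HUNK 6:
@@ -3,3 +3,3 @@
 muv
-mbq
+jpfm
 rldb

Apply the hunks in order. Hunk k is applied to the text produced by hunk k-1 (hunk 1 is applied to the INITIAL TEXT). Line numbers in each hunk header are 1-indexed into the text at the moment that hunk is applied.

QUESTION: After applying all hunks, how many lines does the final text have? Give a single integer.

Hunk 1: at line 1 remove [dwf,hsnq] add [cjyh] -> 5 lines: omlrq ndxq cjyh yjr fypfh
Hunk 2: at line 1 remove [cjyh] add [bdij] -> 5 lines: omlrq ndxq bdij yjr fypfh
Hunk 3: at line 1 remove [ndxq,bdij] add [irhrl,hlp] -> 5 lines: omlrq irhrl hlp yjr fypfh
Hunk 4: at line 1 remove [hlp] add [blb,dcedr] -> 6 lines: omlrq irhrl blb dcedr yjr fypfh
Hunk 5: at line 2 remove [blb,dcedr,yjr] add [muv,mbq,rldb] -> 6 lines: omlrq irhrl muv mbq rldb fypfh
Hunk 6: at line 3 remove [mbq] add [jpfm] -> 6 lines: omlrq irhrl muv jpfm rldb fypfh
Final line count: 6

Answer: 6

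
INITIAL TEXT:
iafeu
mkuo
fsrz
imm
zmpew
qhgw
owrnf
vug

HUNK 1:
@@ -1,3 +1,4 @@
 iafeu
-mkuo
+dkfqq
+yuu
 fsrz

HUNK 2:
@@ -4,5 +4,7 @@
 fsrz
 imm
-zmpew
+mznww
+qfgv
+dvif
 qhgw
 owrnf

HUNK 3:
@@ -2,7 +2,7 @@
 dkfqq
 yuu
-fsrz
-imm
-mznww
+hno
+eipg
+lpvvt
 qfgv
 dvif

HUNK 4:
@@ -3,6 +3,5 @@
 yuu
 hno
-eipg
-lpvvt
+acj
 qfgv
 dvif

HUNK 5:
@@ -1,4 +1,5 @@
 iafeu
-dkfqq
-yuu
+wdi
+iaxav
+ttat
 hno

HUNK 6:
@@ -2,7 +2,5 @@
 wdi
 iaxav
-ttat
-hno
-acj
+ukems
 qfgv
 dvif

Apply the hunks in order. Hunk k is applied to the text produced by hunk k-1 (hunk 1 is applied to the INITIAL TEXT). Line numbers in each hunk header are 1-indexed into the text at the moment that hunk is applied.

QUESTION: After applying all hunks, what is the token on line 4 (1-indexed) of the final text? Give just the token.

Answer: ukems

Derivation:
Hunk 1: at line 1 remove [mkuo] add [dkfqq,yuu] -> 9 lines: iafeu dkfqq yuu fsrz imm zmpew qhgw owrnf vug
Hunk 2: at line 4 remove [zmpew] add [mznww,qfgv,dvif] -> 11 lines: iafeu dkfqq yuu fsrz imm mznww qfgv dvif qhgw owrnf vug
Hunk 3: at line 2 remove [fsrz,imm,mznww] add [hno,eipg,lpvvt] -> 11 lines: iafeu dkfqq yuu hno eipg lpvvt qfgv dvif qhgw owrnf vug
Hunk 4: at line 3 remove [eipg,lpvvt] add [acj] -> 10 lines: iafeu dkfqq yuu hno acj qfgv dvif qhgw owrnf vug
Hunk 5: at line 1 remove [dkfqq,yuu] add [wdi,iaxav,ttat] -> 11 lines: iafeu wdi iaxav ttat hno acj qfgv dvif qhgw owrnf vug
Hunk 6: at line 2 remove [ttat,hno,acj] add [ukems] -> 9 lines: iafeu wdi iaxav ukems qfgv dvif qhgw owrnf vug
Final line 4: ukems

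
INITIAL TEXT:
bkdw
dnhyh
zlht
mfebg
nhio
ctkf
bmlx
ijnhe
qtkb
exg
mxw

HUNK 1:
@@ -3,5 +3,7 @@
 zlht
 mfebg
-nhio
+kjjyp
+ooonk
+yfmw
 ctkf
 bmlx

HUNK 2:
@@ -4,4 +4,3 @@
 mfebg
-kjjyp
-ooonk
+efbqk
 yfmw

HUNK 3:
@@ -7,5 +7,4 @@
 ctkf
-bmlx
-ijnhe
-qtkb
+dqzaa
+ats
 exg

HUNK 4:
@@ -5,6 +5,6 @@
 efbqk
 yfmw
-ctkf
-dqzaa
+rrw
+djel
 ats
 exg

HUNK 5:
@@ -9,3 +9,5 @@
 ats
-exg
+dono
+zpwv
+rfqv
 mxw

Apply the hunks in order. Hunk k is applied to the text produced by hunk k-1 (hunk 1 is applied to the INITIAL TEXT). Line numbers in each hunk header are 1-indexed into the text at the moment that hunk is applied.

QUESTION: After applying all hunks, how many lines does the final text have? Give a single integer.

Answer: 13

Derivation:
Hunk 1: at line 3 remove [nhio] add [kjjyp,ooonk,yfmw] -> 13 lines: bkdw dnhyh zlht mfebg kjjyp ooonk yfmw ctkf bmlx ijnhe qtkb exg mxw
Hunk 2: at line 4 remove [kjjyp,ooonk] add [efbqk] -> 12 lines: bkdw dnhyh zlht mfebg efbqk yfmw ctkf bmlx ijnhe qtkb exg mxw
Hunk 3: at line 7 remove [bmlx,ijnhe,qtkb] add [dqzaa,ats] -> 11 lines: bkdw dnhyh zlht mfebg efbqk yfmw ctkf dqzaa ats exg mxw
Hunk 4: at line 5 remove [ctkf,dqzaa] add [rrw,djel] -> 11 lines: bkdw dnhyh zlht mfebg efbqk yfmw rrw djel ats exg mxw
Hunk 5: at line 9 remove [exg] add [dono,zpwv,rfqv] -> 13 lines: bkdw dnhyh zlht mfebg efbqk yfmw rrw djel ats dono zpwv rfqv mxw
Final line count: 13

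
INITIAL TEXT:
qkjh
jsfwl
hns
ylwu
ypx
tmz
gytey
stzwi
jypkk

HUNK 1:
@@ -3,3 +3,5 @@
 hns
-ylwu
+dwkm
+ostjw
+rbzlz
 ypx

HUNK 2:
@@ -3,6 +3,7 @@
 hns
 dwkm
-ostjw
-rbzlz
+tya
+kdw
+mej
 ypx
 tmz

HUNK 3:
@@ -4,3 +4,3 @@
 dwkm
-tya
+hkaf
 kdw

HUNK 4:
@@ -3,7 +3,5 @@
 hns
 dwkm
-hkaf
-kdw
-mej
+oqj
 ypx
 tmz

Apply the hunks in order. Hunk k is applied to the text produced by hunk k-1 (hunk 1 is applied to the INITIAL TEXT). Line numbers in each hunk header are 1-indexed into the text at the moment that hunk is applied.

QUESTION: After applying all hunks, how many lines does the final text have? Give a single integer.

Answer: 10

Derivation:
Hunk 1: at line 3 remove [ylwu] add [dwkm,ostjw,rbzlz] -> 11 lines: qkjh jsfwl hns dwkm ostjw rbzlz ypx tmz gytey stzwi jypkk
Hunk 2: at line 3 remove [ostjw,rbzlz] add [tya,kdw,mej] -> 12 lines: qkjh jsfwl hns dwkm tya kdw mej ypx tmz gytey stzwi jypkk
Hunk 3: at line 4 remove [tya] add [hkaf] -> 12 lines: qkjh jsfwl hns dwkm hkaf kdw mej ypx tmz gytey stzwi jypkk
Hunk 4: at line 3 remove [hkaf,kdw,mej] add [oqj] -> 10 lines: qkjh jsfwl hns dwkm oqj ypx tmz gytey stzwi jypkk
Final line count: 10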